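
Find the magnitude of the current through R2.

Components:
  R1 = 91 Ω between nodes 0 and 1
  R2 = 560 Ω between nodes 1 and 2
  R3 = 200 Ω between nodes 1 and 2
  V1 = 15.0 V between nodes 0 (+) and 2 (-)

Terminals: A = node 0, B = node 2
Nodal analysis, taking node 2 as the 0 V reference.
Source V1 fixes V_0 = 15 V.
KCL at each unknown node (sum of currents leaving = 0; resistances in Ω):
  Node 1: (V_1 - 15)/91 + (V_1 - 0)/560 + (V_1 - 0)/200 = 0
Collecting terms: 0.01777 × V_1 = 0.1648  =>  V_1 = 9.274 V
I_R2 = (V_1 - V_2)/R2 = (9.274 - 0)/560 = 0.01656 A
|I_R2| = 0.01656 A

Final answer: |I_R2| = 0.01656 A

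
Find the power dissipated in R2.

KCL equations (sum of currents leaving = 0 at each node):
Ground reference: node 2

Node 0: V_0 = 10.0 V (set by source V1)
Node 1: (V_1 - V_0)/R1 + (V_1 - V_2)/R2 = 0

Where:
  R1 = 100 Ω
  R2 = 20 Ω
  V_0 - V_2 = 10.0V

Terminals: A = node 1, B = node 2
Nodal analysis, taking node 2 as the 0 V reference.
Source V1 fixes V_0 = 10 V.
KCL at each unknown node (sum of currents leaving = 0; resistances in Ω):
  Node 1: (V_1 - 10)/100 + (V_1 - 0)/20 = 0
Collecting terms: 0.06 × V_1 = 0.1  =>  V_1 = 1.667 V
I_R2 = (V_1 - V_2)/R2 = (1.667 - 0)/20 = 0.08333 A
P_R2 = I_R2² × R2 = (0.08333)² × 20 = 0.1389 W

Final answer: 0.1389 W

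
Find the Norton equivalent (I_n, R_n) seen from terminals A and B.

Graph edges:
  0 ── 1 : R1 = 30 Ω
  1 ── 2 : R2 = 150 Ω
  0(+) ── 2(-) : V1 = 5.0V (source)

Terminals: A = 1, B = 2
Find the Thévenin equivalent first; then I_n = V_th/R_th and R_n = R_th.
Step 1 — V_th is the open-circuit voltage V_A - V_B (nothing connected across the terminals).
Nodal analysis, taking node 2 as the 0 V reference.
Source V1 fixes V_0 = 5 V.
KCL at each unknown node (sum of currents leaving = 0; resistances in Ω):
  Node 1: (V_1 - 5)/30 + (V_1 - 0)/150 = 0
Collecting terms: 0.04 × V_1 = 0.1667  =>  V_1 = 4.167 V
V_th = V_1 - V_2 = 4.167 - 0 = 4.167 V
Step 2 — R_th: zero the source — replace V1 by a short circuit (node 2 merges into node 0) — and find the resistance seen between A (node 1) and B (node 0).
Reduce the network between node 1 (A) and node 0 (B) by series/parallel combination:
  Rp1 = R1 ‖ R2 (parallel, both between nodes 0 and 1) = 1/(1/30 + 1/150) = 25 Ω
R_th = 25 Ω
I_n = V_th/R_th = 4.167/25 = 0.1667 A, and R_n = R_th = 25 Ω

Final answer: I_n = 0.1667 A, R_n = 25 Ω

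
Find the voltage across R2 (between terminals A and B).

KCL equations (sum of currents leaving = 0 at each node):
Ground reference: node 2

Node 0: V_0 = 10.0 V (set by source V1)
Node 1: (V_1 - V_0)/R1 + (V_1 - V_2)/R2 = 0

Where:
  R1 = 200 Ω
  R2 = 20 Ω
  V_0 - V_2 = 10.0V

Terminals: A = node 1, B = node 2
R1 and R2 are in series across V1 (node 0 → node 1 → node 2), and the output A–B is taken across R2, so this is a voltage divider.
Series current: I = V1/(R1 + R2) = 10/(200 + 20) = 10/220 = 0.04545 A
V_R2 = I × R2 = V1 × R2/(R1 + R2) = 10 × 20/220 = 0.9091 V

Final answer: 0.9091 V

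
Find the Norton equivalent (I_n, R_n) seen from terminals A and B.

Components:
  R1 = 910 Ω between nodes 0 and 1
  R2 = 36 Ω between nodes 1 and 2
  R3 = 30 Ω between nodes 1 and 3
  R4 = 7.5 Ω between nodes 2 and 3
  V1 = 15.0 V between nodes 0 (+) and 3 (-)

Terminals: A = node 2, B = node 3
Find the Thévenin equivalent first; then I_n = V_th/R_th and R_n = R_th.
Step 1 — V_th is the open-circuit voltage V_A - V_B (nothing connected across the terminals).
Nodal analysis, taking node 3 as the 0 V reference.
Source V1 fixes V_0 = 15 V.
KCL at each unknown node (sum of currents leaving = 0; resistances in Ω):
  Node 1: (V_1 - 15)/910 + (V_1 - V_2)/36 + (V_1 - 0)/30 = 0
  Node 2: (V_2 - V_1)/36 + (V_2 - 0)/7.5 = 0
Collecting terms (coefficients in siemens):
  0.06221·V_1 - 0.02778·V_2 = 0.01648
  0.1611·V_2 - 0.02778·V_1 = 0
Determinant D = (0.06221)(0.1611) - (-0.02778)(-0.02778) = 0.009251
V_1 = [(0.01648)(0.1611) - (-0.02778)(0)]/D = 0.2871 V
V_2 = [(0.06221)(0) - (0.01648)(-0.02778)]/D = 0.04949 V
V_th = V_2 - V_3 = 0.04949 - 0 = 0.04949 V
Step 2 — R_th: zero the source — replace V1 by a short circuit (node 3 merges into node 0) — and find the resistance seen between A (node 2) and B (node 0).
Reduce the network between node 2 (A) and node 0 (B) by series/parallel combination:
  Rp1 = R1 ‖ R3 (parallel, both between nodes 0 and 1) = 1/(1/910 + 1/30) = 29.04 Ω
  Rs1 = R2 + Rp1 (series, joined only at node 1) = 36 + 29.04 = 65.04 Ω
  Rp2 = R4 ‖ Rs1 (parallel, both between nodes 0 and 2) = 1/(1/7.5 + 1/65.04) = 6.725 Ω
R_th = 6.725 Ω
I_n = V_th/R_th = 0.04949/6.725 = 0.00736 A, and R_n = R_th = 6.725 Ω

Final answer: I_n = 0.00736 A, R_n = 6.725 Ω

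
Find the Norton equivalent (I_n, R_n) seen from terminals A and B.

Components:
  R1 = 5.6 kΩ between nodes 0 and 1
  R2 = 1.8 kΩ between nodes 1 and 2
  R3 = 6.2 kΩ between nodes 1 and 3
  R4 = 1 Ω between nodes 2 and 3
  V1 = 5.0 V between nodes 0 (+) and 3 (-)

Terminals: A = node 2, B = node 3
Find the Thévenin equivalent first; then I_n = V_th/R_th and R_n = R_th.
Step 1 — V_th is the open-circuit voltage V_A - V_B (nothing connected across the terminals).
Nodal analysis, taking node 3 as the 0 V reference.
Source V1 fixes V_0 = 5 V.
KCL at each unknown node (sum of currents leaving = 0; resistances in Ω):
  Node 1: (V_1 - 5)/5600 + (V_1 - V_2)/1800 + (V_1 - 0)/6200 = 0
  Node 2: (V_2 - V_1)/1800 + (V_2 - 0)/1 = 0
Collecting terms (coefficients in siemens):
  0.0008954·V_1 - 0.0005556·V_2 = 0.0008929
  1.001·V_2 - 0.0005556·V_1 = 0
Determinant D = (0.0008954)(1.001) - (-0.0005556)(-0.0005556) = 0.0008956
V_1 = [(0.0008929)(1.001) - (-0.0005556)(0)]/D = 0.9975 V
V_2 = [(0.0008954)(0) - (0.0008929)(-0.0005556)]/D = 0.0005539 V
V_th = V_2 - V_3 = 0.0005539 - 0 = 0.0005539 V
Step 2 — R_th: zero the source — replace V1 by a short circuit (node 3 merges into node 0) — and find the resistance seen between A (node 2) and B (node 0).
Reduce the network between node 2 (A) and node 0 (B) by series/parallel combination:
  Rp1 = R1 ‖ R3 (parallel, both between nodes 0 and 1) = 1/(1/5600 + 1/6200) = 2942 Ω
  Rs1 = R2 + Rp1 (series, joined only at node 1) = 1800 + 2942 = 4742 Ω
  Rp2 = R4 ‖ Rs1 (parallel, both between nodes 0 and 2) = 1/(1/1 + 1/4742) = 0.9998 Ω
R_th = 0.9998 Ω
I_n = V_th/R_th = 0.0005539/0.9998 = 0.000554 A, and R_n = R_th = 0.9998 Ω

Final answer: I_n = 0.000554 A, R_n = 0.9998 Ω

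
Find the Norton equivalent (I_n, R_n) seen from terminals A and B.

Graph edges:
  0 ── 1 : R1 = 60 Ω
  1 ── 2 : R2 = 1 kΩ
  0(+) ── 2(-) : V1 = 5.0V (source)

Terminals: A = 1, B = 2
Find the Thévenin equivalent first; then I_n = V_th/R_th and R_n = R_th.
Step 1 — V_th is the open-circuit voltage V_A - V_B (nothing connected across the terminals).
Nodal analysis, taking node 2 as the 0 V reference.
Source V1 fixes V_0 = 5 V.
KCL at each unknown node (sum of currents leaving = 0; resistances in Ω):
  Node 1: (V_1 - 5)/60 + (V_1 - 0)/1000 = 0
Collecting terms: 0.01767 × V_1 = 0.08333  =>  V_1 = 4.717 V
V_th = V_1 - V_2 = 4.717 - 0 = 4.717 V
Step 2 — R_th: zero the source — replace V1 by a short circuit (node 2 merges into node 0) — and find the resistance seen between A (node 1) and B (node 0).
Reduce the network between node 1 (A) and node 0 (B) by series/parallel combination:
  Rp1 = R1 ‖ R2 (parallel, both between nodes 0 and 1) = 1/(1/60 + 1/1000) = 56.6 Ω
R_th = 56.6 Ω
I_n = V_th/R_th = 4.717/56.6 = 0.08333 A, and R_n = R_th = 56.6 Ω

Final answer: I_n = 0.08333 A, R_n = 56.6 Ω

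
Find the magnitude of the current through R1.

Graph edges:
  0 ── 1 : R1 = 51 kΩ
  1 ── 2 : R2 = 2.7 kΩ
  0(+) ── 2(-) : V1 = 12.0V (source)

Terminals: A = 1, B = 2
Nodal analysis, taking node 2 as the 0 V reference.
Source V1 fixes V_0 = 12 V.
KCL at each unknown node (sum of currents leaving = 0; resistances in Ω):
  Node 1: (V_1 - 12)/51000 + (V_1 - 0)/2700 = 0
Collecting terms: 0.00039 × V_1 = 0.0002353  =>  V_1 = 0.6034 V
I_R1 = (V_0 - V_1)/R1 = (12 - 0.6034)/51000 = 0.0002235 A
|I_R1| = 0.0002235 A

Final answer: |I_R1| = 0.0002235 A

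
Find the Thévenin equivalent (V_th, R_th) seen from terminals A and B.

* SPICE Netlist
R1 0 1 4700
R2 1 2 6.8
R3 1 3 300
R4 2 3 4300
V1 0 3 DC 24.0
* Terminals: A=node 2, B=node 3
Step 1 — V_th is the open-circuit voltage V_A - V_B (nothing connected across the terminals).
Nodal analysis, taking node 3 as the 0 V reference.
Source V1 fixes V_0 = 24 V.
KCL at each unknown node (sum of currents leaving = 0; resistances in Ω):
  Node 1: (V_1 - 24)/4700 + (V_1 - V_2)/6.8 + (V_1 - 0)/300 = 0
  Node 2: (V_2 - V_1)/6.8 + (V_2 - 0)/4300 = 0
Collecting terms (coefficients in siemens):
  0.1506·V_1 - 0.1471·V_2 = 0.005106
  0.1473·V_2 - 0.1471·V_1 = 0
Determinant D = (0.1506)(0.1473) - (-0.1471)(-0.1471) = 0.0005565
V_1 = [(0.005106)(0.1473) - (-0.1471)(0)]/D = 1.352 V
V_2 = [(0.1506)(0) - (0.005106)(-0.1471)]/D = 1.349 V
V_th = V_2 - V_3 = 1.349 - 0 = 1.349 V
Step 2 — R_th: zero the source — replace V1 by a short circuit (node 3 merges into node 0) — and find the resistance seen between A (node 2) and B (node 0).
Reduce the network between node 2 (A) and node 0 (B) by series/parallel combination:
  Rp1 = R1 ‖ R3 (parallel, both between nodes 0 and 1) = 1/(1/4700 + 1/300) = 282 Ω
  Rs1 = R2 + Rp1 (series, joined only at node 1) = 6.8 + 282 = 288.8 Ω
  Rp2 = R4 ‖ Rs1 (parallel, both between nodes 0 and 2) = 1/(1/4300 + 1/288.8) = 270.6 Ω
R_th = 270.6 Ω

Final answer: V_th = 1.349 V, R_th = 270.6 Ω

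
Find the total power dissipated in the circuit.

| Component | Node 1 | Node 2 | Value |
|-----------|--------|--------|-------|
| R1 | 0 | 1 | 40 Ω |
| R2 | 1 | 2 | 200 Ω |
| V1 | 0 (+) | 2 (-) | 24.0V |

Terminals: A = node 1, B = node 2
Nodal analysis, taking node 2 as the 0 V reference.
Source V1 fixes V_0 = 24 V.
KCL at each unknown node (sum of currents leaving = 0; resistances in Ω):
  Node 1: (V_1 - 24)/40 + (V_1 - 0)/200 = 0
Collecting terms: 0.03 × V_1 = 0.6  =>  V_1 = 20 V
Power in each resistor, P = (ΔV)²/R:
  P_R1 = (24 - 20)²/40 = 0.4 W
  P_R2 = (20 - 0)²/200 = 2 W
P_total = P_R1 + P_R2 = 2.4 W

Final answer: 2.4 W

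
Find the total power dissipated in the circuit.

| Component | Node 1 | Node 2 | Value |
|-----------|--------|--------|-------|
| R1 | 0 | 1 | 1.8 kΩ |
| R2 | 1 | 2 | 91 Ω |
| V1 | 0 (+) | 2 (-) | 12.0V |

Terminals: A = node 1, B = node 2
Nodal analysis, taking node 2 as the 0 V reference.
Source V1 fixes V_0 = 12 V.
KCL at each unknown node (sum of currents leaving = 0; resistances in Ω):
  Node 1: (V_1 - 12)/1800 + (V_1 - 0)/91 = 0
Collecting terms: 0.01154 × V_1 = 0.006667  =>  V_1 = 0.5775 V
Power in each resistor, P = (ΔV)²/R:
  P_R1 = (12 - 0.5775)²/1800 = 0.07249 W
  P_R2 = (0.5775 - 0)²/91 = 0.003665 W
P_total = P_R1 + P_R2 = 0.07615 W

Final answer: 0.07615 W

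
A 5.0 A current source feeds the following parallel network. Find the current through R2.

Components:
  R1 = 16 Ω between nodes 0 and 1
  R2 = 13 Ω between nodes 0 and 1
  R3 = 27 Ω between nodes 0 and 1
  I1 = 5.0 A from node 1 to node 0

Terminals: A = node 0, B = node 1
All resistors sit directly between nodes 0 and 1, so they are in parallel and share one voltage V; the full source current 5 A splits among them.
1/R_par = 1/16 + 1/13 + 1/27 = 0.1765 S  =>  R_par = 5.667 Ω
V = I × R_par = 5 × 5.667 = 28.34 V
I_R2 = V/R2 = 28.34/13 = 2.18 A

Final answer: 2.18 A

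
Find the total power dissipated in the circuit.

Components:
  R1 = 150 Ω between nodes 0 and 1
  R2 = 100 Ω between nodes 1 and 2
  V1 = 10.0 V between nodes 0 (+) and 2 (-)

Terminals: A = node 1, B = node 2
Nodal analysis, taking node 2 as the 0 V reference.
Source V1 fixes V_0 = 10 V.
KCL at each unknown node (sum of currents leaving = 0; resistances in Ω):
  Node 1: (V_1 - 10)/150 + (V_1 - 0)/100 = 0
Collecting terms: 0.01667 × V_1 = 0.06667  =>  V_1 = 4 V
Power in each resistor, P = (ΔV)²/R:
  P_R1 = (10 - 4)²/150 = 0.24 W
  P_R2 = (4 - 0)²/100 = 0.16 W
P_total = P_R1 + P_R2 = 0.4 W

Final answer: 0.4 W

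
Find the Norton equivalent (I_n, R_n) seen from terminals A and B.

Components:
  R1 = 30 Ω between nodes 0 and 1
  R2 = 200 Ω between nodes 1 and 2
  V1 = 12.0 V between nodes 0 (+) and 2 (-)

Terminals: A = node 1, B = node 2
Find the Thévenin equivalent first; then I_n = V_th/R_th and R_n = R_th.
Step 1 — V_th is the open-circuit voltage V_A - V_B (nothing connected across the terminals).
Nodal analysis, taking node 2 as the 0 V reference.
Source V1 fixes V_0 = 12 V.
KCL at each unknown node (sum of currents leaving = 0; resistances in Ω):
  Node 1: (V_1 - 12)/30 + (V_1 - 0)/200 = 0
Collecting terms: 0.03833 × V_1 = 0.4  =>  V_1 = 10.43 V
V_th = V_1 - V_2 = 10.43 - 0 = 10.43 V
Step 2 — R_th: zero the source — replace V1 by a short circuit (node 2 merges into node 0) — and find the resistance seen between A (node 1) and B (node 0).
Reduce the network between node 1 (A) and node 0 (B) by series/parallel combination:
  Rp1 = R1 ‖ R2 (parallel, both between nodes 0 and 1) = 1/(1/30 + 1/200) = 26.09 Ω
R_th = 26.09 Ω
I_n = V_th/R_th = 10.43/26.09 = 0.4 A, and R_n = R_th = 26.09 Ω

Final answer: I_n = 0.4 A, R_n = 26.09 Ω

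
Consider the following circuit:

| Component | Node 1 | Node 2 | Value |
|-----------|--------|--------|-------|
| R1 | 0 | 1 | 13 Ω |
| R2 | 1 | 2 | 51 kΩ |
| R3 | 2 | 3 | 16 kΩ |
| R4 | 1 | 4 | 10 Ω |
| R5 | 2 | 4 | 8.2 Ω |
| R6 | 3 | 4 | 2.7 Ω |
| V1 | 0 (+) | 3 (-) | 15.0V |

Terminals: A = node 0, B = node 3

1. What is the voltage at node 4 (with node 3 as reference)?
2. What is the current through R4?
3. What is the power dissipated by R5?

Nodal analysis, taking node 3 as the 0 V reference.
Source V1 fixes V_0 = 15 V.
KCL at each unknown node (sum of currents leaving = 0; resistances in Ω):
  Node 1: (V_1 - 15)/13 + (V_1 - V_2)/51000 + (V_1 - V_4)/10 = 0
  Node 2: (V_2 - V_1)/51000 + (V_2 - 0)/16000 + (V_2 - V_4)/8.2 = 0
  Node 4: (V_4 - V_1)/10 + (V_4 - V_2)/8.2 + (V_4 - 0)/2.7 = 0
Collecting terms (coefficients in siemens):
  0.1769·V_1 - 0.00001961·V_2 - 0.1·V_4 = 1.154
  0.122·V_2 - 0.00001961·V_1 - 0.122·V_4 = 0
  0.5923·V_4 - 0.1·V_1 - 0.122·V_2 = 0
Solving these 3 simultaneous equations (Gaussian elimination) gives:
  V_1 = 7.412 V, V_2 = 1.576 V, V_4 = 1.576 V
Part 1:
  Read off the nodal solution: V_4 = 1.576 V
Part 2:
  I_R4 = (V_1 - V_4)/R4 = (7.412 - 1.576)/10 = 0.5836 A
  Magnitude: I_R4 = 0.5836 A
Part 3:
  I_R5 = (V_2 - V_4)/R5 = (1.576 - 1.576)/8.2 = 0.00001594 A
  P_R5 = I_R5² × R5 = (0.00001594)² × 8.2 = 0.000000002082 W

Final answers:
1. V_4 = 1.576 V
2. I_R4 = 0.5836 A
3. P_R5 = 2.082e-09 W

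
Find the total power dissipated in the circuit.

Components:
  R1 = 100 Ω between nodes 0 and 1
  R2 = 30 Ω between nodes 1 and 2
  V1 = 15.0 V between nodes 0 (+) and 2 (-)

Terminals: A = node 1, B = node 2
Nodal analysis, taking node 2 as the 0 V reference.
Source V1 fixes V_0 = 15 V.
KCL at each unknown node (sum of currents leaving = 0; resistances in Ω):
  Node 1: (V_1 - 15)/100 + (V_1 - 0)/30 = 0
Collecting terms: 0.04333 × V_1 = 0.15  =>  V_1 = 3.462 V
Power in each resistor, P = (ΔV)²/R:
  P_R1 = (15 - 3.462)²/100 = 1.331 W
  P_R2 = (3.462 - 0)²/30 = 0.3994 W
P_total = P_R1 + P_R2 = 1.731 W

Final answer: 1.731 W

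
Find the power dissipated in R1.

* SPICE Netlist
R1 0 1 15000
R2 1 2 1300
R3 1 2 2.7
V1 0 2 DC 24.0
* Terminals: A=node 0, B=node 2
Nodal analysis, taking node 2 as the 0 V reference.
Source V1 fixes V_0 = 24 V.
KCL at each unknown node (sum of currents leaving = 0; resistances in Ω):
  Node 1: (V_1 - 24)/15000 + (V_1 - 0)/1300 + (V_1 - 0)/2.7 = 0
Collecting terms: 0.3712 × V_1 = 0.0016  =>  V_1 = 0.00431 V
I_R1 = (V_0 - V_1)/R1 = (24 - 0.00431)/15000 = 0.0016 A
P_R1 = I_R1² × R1 = (0.0016)² × 15000 = 0.03839 W

Final answer: 0.03839 W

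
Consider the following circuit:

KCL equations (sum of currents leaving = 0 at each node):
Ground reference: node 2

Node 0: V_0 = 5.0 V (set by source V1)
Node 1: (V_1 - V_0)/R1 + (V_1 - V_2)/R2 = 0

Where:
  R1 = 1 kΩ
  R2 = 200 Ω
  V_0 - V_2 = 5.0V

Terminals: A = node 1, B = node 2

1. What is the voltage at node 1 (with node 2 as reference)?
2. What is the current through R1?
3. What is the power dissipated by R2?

Nodal analysis, taking node 2 as the 0 V reference.
Source V1 fixes V_0 = 5 V.
KCL at each unknown node (sum of currents leaving = 0; resistances in Ω):
  Node 1: (V_1 - 5)/1000 + (V_1 - 0)/200 = 0
Collecting terms: 0.006 × V_1 = 0.005  =>  V_1 = 0.8333 V
Part 1:
  Read off the nodal solution: V_1 = 0.8333 V
Part 2:
  I_R1 = (V_0 - V_1)/R1 = (5 - 0.8333)/1000 = 0.004167 A
  Magnitude: I_R1 = 0.004167 A
Part 3:
  I_R2 = (V_1 - V_2)/R2 = (0.8333 - 0)/200 = 0.004167 A
  P_R2 = I_R2² × R2 = (0.004167)² × 200 = 0.003472 W

Final answers:
1. V_1 = 0.8333 V
2. I_R1 = 0.004167 A
3. P_R2 = 0.003472 W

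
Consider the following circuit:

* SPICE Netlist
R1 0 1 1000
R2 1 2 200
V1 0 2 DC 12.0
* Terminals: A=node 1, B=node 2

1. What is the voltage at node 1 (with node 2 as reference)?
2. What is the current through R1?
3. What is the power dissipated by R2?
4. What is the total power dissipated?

Nodal analysis, taking node 2 as the 0 V reference.
Source V1 fixes V_0 = 12 V.
KCL at each unknown node (sum of currents leaving = 0; resistances in Ω):
  Node 1: (V_1 - 12)/1000 + (V_1 - 0)/200 = 0
Collecting terms: 0.006 × V_1 = 0.012  =>  V_1 = 2 V
Part 1:
  Read off the nodal solution: V_1 = 2 V
Part 2:
  I_R1 = (V_0 - V_1)/R1 = (12 - 2)/1000 = 0.01 A
  Magnitude: I_R1 = 0.01 A
Part 3:
  I_R2 = (V_1 - V_2)/R2 = (2 - 0)/200 = 0.01 A
  P_R2 = I_R2² × R2 = (0.01)² × 200 = 0.02 W
Part 4:
  Power in each resistor, P = (ΔV)²/R:
    P_R1 = (12 - 2)²/1000 = 0.1 W
    P_R2 = (2 - 0)²/200 = 0.02 W
  P_total = P_R1 + P_R2 = 0.12 W

Final answers:
1. V_1 = 2 V
2. I_R1 = 0.01 A
3. P_R2 = 0.02 W
4. P_total = 0.12 W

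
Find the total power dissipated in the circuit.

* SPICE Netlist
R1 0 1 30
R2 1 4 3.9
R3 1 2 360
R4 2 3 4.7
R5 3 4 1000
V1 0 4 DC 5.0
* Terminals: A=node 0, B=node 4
Nodal analysis, taking node 4 as the 0 V reference.
Source V1 fixes V_0 = 5 V.
KCL at each unknown node (sum of currents leaving = 0; resistances in Ω):
  Node 1: (V_1 - 5)/30 + (V_1 - 0)/3.9 + (V_1 - V_2)/360 = 0
  Node 2: (V_2 - V_1)/360 + (V_2 - V_3)/4.7 = 0
  Node 3: (V_3 - V_2)/4.7 + (V_3 - 0)/1000 = 0
Collecting terms (coefficients in siemens):
  0.2925·V_1 - 0.002778·V_2 = 0.1667
  0.2155·V_2 - 0.002778·V_1 - 0.2128·V_3 = 0
  0.2138·V_3 - 0.2128·V_2 = 0
Solving these 3 simultaneous equations (Gaussian elimination) gives:
  V_1 = 0.5738 V, V_2 = 0.4224 V, V_3 = 0.4204 V
Power in each resistor, P = (ΔV)²/R:
  P_R1 = (5 - 0.5738)²/30 = 0.6531 W
  P_R2 = (0.5738 - 0)²/3.9 = 0.08441 W
  P_R3 = (0.5738 - 0.4224)²/360 = 0.00006364 W
  P_R4 = (0.4224 - 0.4204)²/4.7 = 0.0000008308 W
  P_R5 = (0.4204 - 0)²/1000 = 0.0001768 W
P_total = P_R1 + P_R2 + P_R3 + P_R4 + P_R5 = 0.7377 W

Final answer: 0.7377 W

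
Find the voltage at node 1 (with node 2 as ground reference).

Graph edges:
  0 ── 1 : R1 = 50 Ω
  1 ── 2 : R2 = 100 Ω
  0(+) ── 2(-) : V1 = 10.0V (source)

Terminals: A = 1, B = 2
Nodal analysis, taking node 2 as the 0 V reference.
Source V1 fixes V_0 = 10 V.
KCL at each unknown node (sum of currents leaving = 0; resistances in Ω):
  Node 1: (V_1 - 10)/50 + (V_1 - 0)/100 = 0
Collecting terms: 0.03 × V_1 = 0.2  =>  V_1 = 6.667 V
The requested potential is V_1 = 6.667 V.

Final answer: V_1 = 6.667 V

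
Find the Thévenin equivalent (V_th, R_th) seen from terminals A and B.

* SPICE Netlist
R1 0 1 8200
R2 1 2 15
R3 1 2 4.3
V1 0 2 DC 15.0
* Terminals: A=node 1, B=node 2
Step 1 — V_th is the open-circuit voltage V_A - V_B (nothing connected across the terminals).
Nodal analysis, taking node 2 as the 0 V reference.
Source V1 fixes V_0 = 15 V.
KCL at each unknown node (sum of currents leaving = 0; resistances in Ω):
  Node 1: (V_1 - 15)/8200 + (V_1 - 0)/15 + (V_1 - 0)/4.3 = 0
Collecting terms: 0.2993 × V_1 = 0.001829  =>  V_1 = 0.006111 V
V_th = V_1 - V_2 = 0.006111 - 0 = 0.006111 V
Step 2 — R_th: zero the source — replace V1 by a short circuit (node 2 merges into node 0) — and find the resistance seen between A (node 1) and B (node 0).
Reduce the network between node 1 (A) and node 0 (B) by series/parallel combination:
  Rp1 = R1 ‖ R2 ‖ R3 (parallel, all between nodes 0 and 1) = 1/(1/8200 + 1/15 + 1/4.3) = 3.341 Ω
R_th = 3.341 Ω

Final answer: V_th = 0.006111 V, R_th = 3.341 Ω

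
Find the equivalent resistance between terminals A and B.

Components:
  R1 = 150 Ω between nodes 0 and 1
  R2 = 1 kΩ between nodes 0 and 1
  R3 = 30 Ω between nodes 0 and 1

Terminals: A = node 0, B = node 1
Reduce the network between node 0 (A) and node 1 (B) by series/parallel combination:
  Rp1 = R1 ‖ R2 ‖ R3 (parallel, all between nodes 0 and 1) = 1/(1/150 + 1/1000 + 1/30) = 24.39 Ω
R_eq = 24.39 Ω

Final answer: 24.39 Ω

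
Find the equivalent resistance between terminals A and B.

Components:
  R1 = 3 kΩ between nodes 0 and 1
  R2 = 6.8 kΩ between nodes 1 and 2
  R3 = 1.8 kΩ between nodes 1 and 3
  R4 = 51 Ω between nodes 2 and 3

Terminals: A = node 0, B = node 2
Reduce the network between node 0 (A) and node 2 (B) by series/parallel combination:
  Rs1 = R3 + R4 (series, joined only at node 3) = 1800 + 51 = 1851 Ω
  Rp1 = R2 ‖ Rs1 (parallel, both between nodes 1 and 2) = 1/(1/6800 + 1/1851) = 1455 Ω
  Rs2 = R1 + Rp1 (series, joined only at node 1) = 3000 + 1455 = 4455 Ω
R_eq = 4.455 kΩ

Final answer: 4.455 kΩ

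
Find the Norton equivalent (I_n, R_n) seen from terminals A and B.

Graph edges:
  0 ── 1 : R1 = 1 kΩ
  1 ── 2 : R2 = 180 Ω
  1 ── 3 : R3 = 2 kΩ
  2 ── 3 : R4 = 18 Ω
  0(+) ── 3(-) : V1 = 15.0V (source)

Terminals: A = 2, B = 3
Find the Thévenin equivalent first; then I_n = V_th/R_th and R_n = R_th.
Step 1 — V_th is the open-circuit voltage V_A - V_B (nothing connected across the terminals).
Nodal analysis, taking node 3 as the 0 V reference.
Source V1 fixes V_0 = 15 V.
KCL at each unknown node (sum of currents leaving = 0; resistances in Ω):
  Node 1: (V_1 - 15)/1000 + (V_1 - V_2)/180 + (V_1 - 0)/2000 = 0
  Node 2: (V_2 - V_1)/180 + (V_2 - 0)/18 = 0
Collecting terms (coefficients in siemens):
  0.007056·V_1 - 0.005556·V_2 = 0.015
  0.06111·V_2 - 0.005556·V_1 = 0
Determinant D = (0.007056)(0.06111) - (-0.005556)(-0.005556) = 0.0004003
V_1 = [(0.015)(0.06111) - (-0.005556)(0)]/D = 2.29 V
V_2 = [(0.007056)(0) - (0.015)(-0.005556)]/D = 0.2082 V
V_th = V_2 - V_3 = 0.2082 - 0 = 0.2082 V
Step 2 — R_th: zero the source — replace V1 by a short circuit (node 3 merges into node 0) — and find the resistance seen between A (node 2) and B (node 0).
Reduce the network between node 2 (A) and node 0 (B) by series/parallel combination:
  Rp1 = R1 ‖ R3 (parallel, both between nodes 0 and 1) = 1/(1/1000 + 1/2000) = 666.7 Ω
  Rs1 = R2 + Rp1 (series, joined only at node 1) = 180 + 666.7 = 846.7 Ω
  Rp2 = R4 ‖ Rs1 (parallel, both between nodes 0 and 2) = 1/(1/18 + 1/846.7) = 17.63 Ω
R_th = 17.63 Ω
I_n = V_th/R_th = 0.2082/17.63 = 0.01181 A, and R_n = R_th = 17.63 Ω

Final answer: I_n = 0.01181 A, R_n = 17.63 Ω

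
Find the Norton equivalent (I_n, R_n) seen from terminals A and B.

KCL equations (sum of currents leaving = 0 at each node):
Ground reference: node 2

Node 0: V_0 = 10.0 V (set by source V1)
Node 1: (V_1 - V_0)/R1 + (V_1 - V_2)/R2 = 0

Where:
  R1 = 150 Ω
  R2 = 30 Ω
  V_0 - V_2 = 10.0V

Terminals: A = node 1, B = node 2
Find the Thévenin equivalent first; then I_n = V_th/R_th and R_n = R_th.
Step 1 — V_th is the open-circuit voltage V_A - V_B (nothing connected across the terminals).
Nodal analysis, taking node 2 as the 0 V reference.
Source V1 fixes V_0 = 10 V.
KCL at each unknown node (sum of currents leaving = 0; resistances in Ω):
  Node 1: (V_1 - 10)/150 + (V_1 - 0)/30 = 0
Collecting terms: 0.04 × V_1 = 0.06667  =>  V_1 = 1.667 V
V_th = V_1 - V_2 = 1.667 - 0 = 1.667 V
Step 2 — R_th: zero the source — replace V1 by a short circuit (node 2 merges into node 0) — and find the resistance seen between A (node 1) and B (node 0).
Reduce the network between node 1 (A) and node 0 (B) by series/parallel combination:
  Rp1 = R1 ‖ R2 (parallel, both between nodes 0 and 1) = 1/(1/150 + 1/30) = 25 Ω
R_th = 25 Ω
I_n = V_th/R_th = 1.667/25 = 0.06667 A, and R_n = R_th = 25 Ω

Final answer: I_n = 0.06667 A, R_n = 25 Ω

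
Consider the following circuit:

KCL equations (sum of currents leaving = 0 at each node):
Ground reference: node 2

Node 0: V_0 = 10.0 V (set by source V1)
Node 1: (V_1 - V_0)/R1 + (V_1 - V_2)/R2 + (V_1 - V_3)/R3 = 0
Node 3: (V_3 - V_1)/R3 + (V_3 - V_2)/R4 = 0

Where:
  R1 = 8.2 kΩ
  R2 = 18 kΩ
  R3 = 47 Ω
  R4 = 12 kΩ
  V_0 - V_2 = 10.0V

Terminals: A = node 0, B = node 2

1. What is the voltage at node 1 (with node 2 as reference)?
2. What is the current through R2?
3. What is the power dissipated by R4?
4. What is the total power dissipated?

Nodal analysis, taking node 2 as the 0 V reference.
Source V1 fixes V_0 = 10 V.
KCL at each unknown node (sum of currents leaving = 0; resistances in Ω):
  Node 1: (V_1 - 10)/8200 + (V_1 - 0)/18000 + (V_1 - V_3)/47 = 0
  Node 3: (V_3 - V_1)/47 + (V_3 - 0)/12000 = 0
Collecting terms (coefficients in siemens):
  0.02145·V_1 - 0.02128·V_3 = 0.00122
  0.02136·V_3 - 0.02128·V_1 = 0
Determinant D = (0.02145)(0.02136) - (-0.02128)(-0.02128) = 0.000005565
V_1 = [(0.00122)(0.02136) - (-0.02128)(0)]/D = 4.681 V
V_3 = [(0.02145)(0) - (0.00122)(-0.02128)]/D = 4.663 V
Part 1:
  Read off the nodal solution: V_1 = 4.681 V
Part 2:
  I_R2 = (V_1 - V_2)/R2 = (4.681 - 0)/18000 = 0.0002601 A
  Magnitude: I_R2 = 0.0002601 A
Part 3:
  I_R4 = (V_2 - V_3)/R4 = (0 - 4.663)/12000 = -0.0003886 A
  P_R4 = I_R4² × R4 = (-0.0003886)² × 12000 = 0.001812 W
Part 4:
  Power in each resistor, P = (ΔV)²/R:
    P_R1 = (10 - 4.681)²/8200 = 0.00345 W
    P_R2 = (4.681 - 0)²/18000 = 0.001217 W
    P_R3 = (4.681 - 4.663)²/47 = 0.000007097 W
    P_R4 = (0 - 4.663)²/12000 = 0.001812 W
  P_total = P_R1 + P_R2 + P_R3 + P_R4 = 0.006486 W

Final answers:
1. V_1 = 4.681 V
2. I_R2 = 0.0002601 A
3. P_R4 = 0.001812 W
4. P_total = 0.006486 W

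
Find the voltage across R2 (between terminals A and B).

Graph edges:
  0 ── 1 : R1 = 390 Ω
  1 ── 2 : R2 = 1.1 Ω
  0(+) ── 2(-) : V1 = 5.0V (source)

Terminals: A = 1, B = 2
R1 and R2 are in series across V1 (node 0 → node 1 → node 2), and the output A–B is taken across R2, so this is a voltage divider.
Series current: I = V1/(R1 + R2) = 5/(390 + 1.1) = 5/391.1 = 0.01278 A
V_R2 = I × R2 = V1 × R2/(R1 + R2) = 5 × 1.1/391.1 = 0.01406 V

Final answer: 0.01406 V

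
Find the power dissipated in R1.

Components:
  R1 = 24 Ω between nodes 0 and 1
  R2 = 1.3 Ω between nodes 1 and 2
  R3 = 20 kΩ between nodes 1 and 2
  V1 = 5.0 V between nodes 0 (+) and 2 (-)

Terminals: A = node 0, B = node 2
Nodal analysis, taking node 2 as the 0 V reference.
Source V1 fixes V_0 = 5 V.
KCL at each unknown node (sum of currents leaving = 0; resistances in Ω):
  Node 1: (V_1 - 5)/24 + (V_1 - 0)/1.3 + (V_1 - 0)/20000 = 0
Collecting terms: 0.8109 × V_1 = 0.2083  =>  V_1 = 0.2569 V
I_R1 = (V_0 - V_1)/R1 = (5 - 0.2569)/24 = 0.1976 A
P_R1 = I_R1² × R1 = (0.1976)² × 24 = 0.9374 W

Final answer: 0.9374 W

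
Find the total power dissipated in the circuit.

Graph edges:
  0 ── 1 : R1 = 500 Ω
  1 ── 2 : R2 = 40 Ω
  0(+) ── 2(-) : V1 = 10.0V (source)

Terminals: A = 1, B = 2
Nodal analysis, taking node 2 as the 0 V reference.
Source V1 fixes V_0 = 10 V.
KCL at each unknown node (sum of currents leaving = 0; resistances in Ω):
  Node 1: (V_1 - 10)/500 + (V_1 - 0)/40 = 0
Collecting terms: 0.027 × V_1 = 0.02  =>  V_1 = 0.7407 V
Power in each resistor, P = (ΔV)²/R:
  P_R1 = (10 - 0.7407)²/500 = 0.1715 W
  P_R2 = (0.7407 - 0)²/40 = 0.01372 W
P_total = P_R1 + P_R2 = 0.1852 W

Final answer: 0.1852 W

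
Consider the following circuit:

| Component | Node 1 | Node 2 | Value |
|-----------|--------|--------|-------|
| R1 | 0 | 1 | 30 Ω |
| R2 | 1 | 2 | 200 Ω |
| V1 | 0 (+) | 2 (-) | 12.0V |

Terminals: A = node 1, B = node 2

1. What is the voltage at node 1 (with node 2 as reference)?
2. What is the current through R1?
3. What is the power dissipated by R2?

Nodal analysis, taking node 2 as the 0 V reference.
Source V1 fixes V_0 = 12 V.
KCL at each unknown node (sum of currents leaving = 0; resistances in Ω):
  Node 1: (V_1 - 12)/30 + (V_1 - 0)/200 = 0
Collecting terms: 0.03833 × V_1 = 0.4  =>  V_1 = 10.43 V
Part 1:
  Read off the nodal solution: V_1 = 10.43 V
Part 2:
  I_R1 = (V_0 - V_1)/R1 = (12 - 10.43)/30 = 0.05217 A
  Magnitude: I_R1 = 0.05217 A
Part 3:
  I_R2 = (V_1 - V_2)/R2 = (10.43 - 0)/200 = 0.05217 A
  P_R2 = I_R2² × R2 = (0.05217)² × 200 = 0.5444 W

Final answers:
1. V_1 = 10.43 V
2. I_R1 = 0.05217 A
3. P_R2 = 0.5444 W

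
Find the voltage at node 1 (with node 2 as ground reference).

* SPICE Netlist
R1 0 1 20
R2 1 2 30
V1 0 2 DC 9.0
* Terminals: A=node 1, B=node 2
Nodal analysis, taking node 2 as the 0 V reference.
Source V1 fixes V_0 = 9 V.
KCL at each unknown node (sum of currents leaving = 0; resistances in Ω):
  Node 1: (V_1 - 9)/20 + (V_1 - 0)/30 = 0
Collecting terms: 0.08333 × V_1 = 0.45  =>  V_1 = 5.4 V
The requested potential is V_1 = 5.4 V.

Final answer: V_1 = 5.4 V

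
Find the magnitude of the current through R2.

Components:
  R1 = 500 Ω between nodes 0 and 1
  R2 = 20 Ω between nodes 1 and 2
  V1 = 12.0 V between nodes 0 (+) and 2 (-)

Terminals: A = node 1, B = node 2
Nodal analysis, taking node 2 as the 0 V reference.
Source V1 fixes V_0 = 12 V.
KCL at each unknown node (sum of currents leaving = 0; resistances in Ω):
  Node 1: (V_1 - 12)/500 + (V_1 - 0)/20 = 0
Collecting terms: 0.052 × V_1 = 0.024  =>  V_1 = 0.4615 V
I_R2 = (V_1 - V_2)/R2 = (0.4615 - 0)/20 = 0.02308 A
|I_R2| = 0.02308 A

Final answer: |I_R2| = 0.02308 A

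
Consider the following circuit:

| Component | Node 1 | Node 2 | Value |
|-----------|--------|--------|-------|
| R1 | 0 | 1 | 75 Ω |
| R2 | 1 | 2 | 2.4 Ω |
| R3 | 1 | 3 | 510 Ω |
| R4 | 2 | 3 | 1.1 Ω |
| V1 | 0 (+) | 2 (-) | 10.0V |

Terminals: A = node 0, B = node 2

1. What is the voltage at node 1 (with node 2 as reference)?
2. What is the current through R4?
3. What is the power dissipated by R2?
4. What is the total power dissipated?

Nodal analysis, taking node 2 as the 0 V reference.
Source V1 fixes V_0 = 10 V.
KCL at each unknown node (sum of currents leaving = 0; resistances in Ω):
  Node 1: (V_1 - 10)/75 + (V_1 - 0)/2.4 + (V_1 - V_3)/510 = 0
  Node 3: (V_3 - V_1)/510 + (V_3 - 0)/1.1 = 0
Collecting terms (coefficients in siemens):
  0.432·V_1 - 0.001961·V_3 = 0.1333
  0.9111·V_3 - 0.001961·V_1 = 0
Determinant D = (0.432)(0.9111) - (-0.001961)(-0.001961) = 0.3935
V_1 = [(0.1333)(0.9111) - (-0.001961)(0)]/D = 0.3087 V
V_3 = [(0.432)(0) - (0.1333)(-0.001961)]/D = 0.0006643 V
Part 1:
  Read off the nodal solution: V_1 = 0.3087 V
Part 2:
  I_R4 = (V_2 - V_3)/R4 = (0 - 0.0006643)/1.1 = -0.0006039 A
  Magnitude: I_R4 = 0.0006039 A
Part 3:
  I_R2 = (V_1 - V_2)/R2 = (0.3087 - 0)/2.4 = 0.1286 A
  P_R2 = I_R2² × R2 = (0.1286)² × 2.4 = 0.0397 W
Part 4:
  Power in each resistor, P = (ΔV)²/R:
    P_R1 = (10 - 0.3087)²/75 = 1.252 W
    P_R2 = (0.3087 - 0)²/2.4 = 0.0397 W
    P_R3 = (0.3087 - 0.0006643)²/510 = 0.000186 W
    P_R4 = (0 - 0.0006643)²/1.1 = 0.0000004012 W
  P_total = P_R1 + P_R2 + P_R3 + P_R4 = 1.292 W

Final answers:
1. V_1 = 0.3087 V
2. I_R4 = 0.0006039 A
3. P_R2 = 0.0397 W
4. P_total = 1.292 W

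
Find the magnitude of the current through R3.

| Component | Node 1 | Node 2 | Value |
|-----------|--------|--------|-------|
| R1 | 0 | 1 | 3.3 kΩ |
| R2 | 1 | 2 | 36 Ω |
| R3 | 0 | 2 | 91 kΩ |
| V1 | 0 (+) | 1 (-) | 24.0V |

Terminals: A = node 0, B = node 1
Nodal analysis, taking node 1 as the 0 V reference.
Source V1 fixes V_0 = 24 V.
KCL at each unknown node (sum of currents leaving = 0; resistances in Ω):
  Node 2: (V_2 - 0)/36 + (V_2 - 24)/91000 = 0
Collecting terms: 0.02779 × V_2 = 0.0002637  =>  V_2 = 0.009491 V
I_R3 = (V_0 - V_2)/R3 = (24 - 0.009491)/91000 = 0.0002636 A
|I_R3| = 0.0002636 A

Final answer: |I_R3| = 0.0002636 A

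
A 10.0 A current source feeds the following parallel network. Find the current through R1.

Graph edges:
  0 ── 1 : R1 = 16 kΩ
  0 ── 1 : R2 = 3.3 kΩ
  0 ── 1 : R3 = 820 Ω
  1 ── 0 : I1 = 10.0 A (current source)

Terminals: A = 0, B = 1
All resistors sit directly between nodes 0 and 1, so they are in parallel and share one voltage V; the full source current 10 A splits among them.
1/R_par = 1/16000 + 1/3300 + 1/820 = 0.001585 S  =>  R_par = 630.9 Ω
V = I × R_par = 10 × 630.9 = 6309 V
I_R1 = V/R1 = 6309/16000 = 0.3943 A

Final answer: 0.3943 A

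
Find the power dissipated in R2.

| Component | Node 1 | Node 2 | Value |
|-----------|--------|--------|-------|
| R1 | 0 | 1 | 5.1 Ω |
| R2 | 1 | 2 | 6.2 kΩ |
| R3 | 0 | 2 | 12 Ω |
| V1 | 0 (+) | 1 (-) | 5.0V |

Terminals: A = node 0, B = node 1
Nodal analysis, taking node 1 as the 0 V reference.
Source V1 fixes V_0 = 5 V.
KCL at each unknown node (sum of currents leaving = 0; resistances in Ω):
  Node 2: (V_2 - 0)/6200 + (V_2 - 5)/12 = 0
Collecting terms: 0.08349 × V_2 = 0.4167  =>  V_2 = 4.99 V
I_R2 = (V_1 - V_2)/R2 = (0 - 4.99)/6200 = -0.0008049 A
P_R2 = I_R2² × R2 = (-0.0008049)² × 6200 = 0.004017 W

Final answer: 0.004017 W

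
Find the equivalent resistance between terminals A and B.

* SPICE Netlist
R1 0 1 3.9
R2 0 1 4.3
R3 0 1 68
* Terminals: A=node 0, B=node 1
Reduce the network between node 0 (A) and node 1 (B) by series/parallel combination:
  Rp1 = R1 ‖ R2 ‖ R3 (parallel, all between nodes 0 and 1) = 1/(1/3.9 + 1/4.3 + 1/68) = 1.985 Ω
R_eq = 1.985 Ω

Final answer: 1.985 Ω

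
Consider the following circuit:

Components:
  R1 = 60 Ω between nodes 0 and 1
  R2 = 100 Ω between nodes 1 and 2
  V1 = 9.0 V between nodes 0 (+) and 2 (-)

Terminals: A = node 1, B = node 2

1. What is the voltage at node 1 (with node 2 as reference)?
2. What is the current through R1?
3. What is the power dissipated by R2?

Nodal analysis, taking node 2 as the 0 V reference.
Source V1 fixes V_0 = 9 V.
KCL at each unknown node (sum of currents leaving = 0; resistances in Ω):
  Node 1: (V_1 - 9)/60 + (V_1 - 0)/100 = 0
Collecting terms: 0.02667 × V_1 = 0.15  =>  V_1 = 5.625 V
Part 1:
  Read off the nodal solution: V_1 = 5.625 V
Part 2:
  I_R1 = (V_0 - V_1)/R1 = (9 - 5.625)/60 = 0.05625 A
  Magnitude: I_R1 = 0.05625 A
Part 3:
  I_R2 = (V_1 - V_2)/R2 = (5.625 - 0)/100 = 0.05625 A
  P_R2 = I_R2² × R2 = (0.05625)² × 100 = 0.3164 W

Final answers:
1. V_1 = 5.625 V
2. I_R1 = 0.05625 A
3. P_R2 = 0.3164 W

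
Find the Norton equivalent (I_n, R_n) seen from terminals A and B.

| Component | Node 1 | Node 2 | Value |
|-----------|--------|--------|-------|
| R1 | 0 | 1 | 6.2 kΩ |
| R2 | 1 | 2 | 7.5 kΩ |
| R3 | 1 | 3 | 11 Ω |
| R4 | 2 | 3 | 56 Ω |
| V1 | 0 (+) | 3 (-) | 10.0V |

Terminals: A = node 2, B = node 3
Find the Thévenin equivalent first; then I_n = V_th/R_th and R_n = R_th.
Step 1 — V_th is the open-circuit voltage V_A - V_B (nothing connected across the terminals).
Nodal analysis, taking node 3 as the 0 V reference.
Source V1 fixes V_0 = 10 V.
KCL at each unknown node (sum of currents leaving = 0; resistances in Ω):
  Node 1: (V_1 - 10)/6200 + (V_1 - V_2)/7500 + (V_1 - 0)/11 = 0
  Node 2: (V_2 - V_1)/7500 + (V_2 - 0)/56 = 0
Collecting terms (coefficients in siemens):
  0.0912·V_1 - 0.0001333·V_2 = 0.001613
  0.01799·V_2 - 0.0001333·V_1 = 0
Determinant D = (0.0912)(0.01799) - (-0.0001333)(-0.0001333) = 0.001641
V_1 = [(0.001613)(0.01799) - (-0.0001333)(0)]/D = 0.01768 V
V_2 = [(0.0912)(0) - (0.001613)(-0.0001333)]/D = 0.0001311 V
V_th = V_2 - V_3 = 0.0001311 - 0 = 0.0001311 V
Step 2 — R_th: zero the source — replace V1 by a short circuit (node 3 merges into node 0) — and find the resistance seen between A (node 2) and B (node 0).
Reduce the network between node 2 (A) and node 0 (B) by series/parallel combination:
  Rp1 = R1 ‖ R3 (parallel, both between nodes 0 and 1) = 1/(1/6200 + 1/11) = 10.98 Ω
  Rs1 = R2 + Rp1 (series, joined only at node 1) = 7500 + 10.98 = 7511 Ω
  Rp2 = R4 ‖ Rs1 (parallel, both between nodes 0 and 2) = 1/(1/56 + 1/7511) = 55.59 Ω
R_th = 55.59 Ω
I_n = V_th/R_th = 0.0001311/55.59 = 0.000002358 A, and R_n = R_th = 55.59 Ω

Final answer: I_n = 2.358e-06 A, R_n = 55.59 Ω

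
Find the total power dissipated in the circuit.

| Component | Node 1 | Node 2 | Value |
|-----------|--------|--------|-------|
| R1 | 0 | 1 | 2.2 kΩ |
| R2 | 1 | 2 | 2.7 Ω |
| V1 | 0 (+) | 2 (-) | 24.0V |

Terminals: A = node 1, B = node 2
Nodal analysis, taking node 2 as the 0 V reference.
Source V1 fixes V_0 = 24 V.
KCL at each unknown node (sum of currents leaving = 0; resistances in Ω):
  Node 1: (V_1 - 24)/2200 + (V_1 - 0)/2.7 = 0
Collecting terms: 0.3708 × V_1 = 0.01091  =>  V_1 = 0.02942 V
Power in each resistor, P = (ΔV)²/R:
  P_R1 = (24 - 0.02942)²/2200 = 0.2612 W
  P_R2 = (0.02942 - 0)²/2.7 = 0.0003205 W
P_total = P_R1 + P_R2 = 0.2615 W

Final answer: 0.2615 W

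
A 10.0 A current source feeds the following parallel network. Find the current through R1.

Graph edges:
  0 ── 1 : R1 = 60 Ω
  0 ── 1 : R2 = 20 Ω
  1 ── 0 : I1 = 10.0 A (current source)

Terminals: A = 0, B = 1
All resistors sit directly between nodes 0 and 1, so they are in parallel and share one voltage V; the full source current 10 A splits among them.
1/R_par = 1/60 + 1/20 = 0.06667 S  =>  R_par = 15 Ω
V = I × R_par = 10 × 15 = 150 V
I_R1 = V/R1 = 150/60 = 2.5 A

Final answer: 2.5 A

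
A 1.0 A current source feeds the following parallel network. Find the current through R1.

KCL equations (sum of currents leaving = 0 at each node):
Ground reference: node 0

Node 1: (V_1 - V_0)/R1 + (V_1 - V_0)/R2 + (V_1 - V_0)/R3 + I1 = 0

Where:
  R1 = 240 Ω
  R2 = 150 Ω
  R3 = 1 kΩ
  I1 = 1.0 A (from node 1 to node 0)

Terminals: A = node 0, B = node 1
All resistors sit directly between nodes 0 and 1, so they are in parallel and share one voltage V; the full source current 1 A splits among them.
1/R_par = 1/240 + 1/150 + 1/1000 = 0.01183 S  =>  R_par = 84.51 Ω
V = I × R_par = 1 × 84.51 = 84.51 V
I_R1 = V/R1 = 84.51/240 = 0.3521 A

Final answer: 0.3521 A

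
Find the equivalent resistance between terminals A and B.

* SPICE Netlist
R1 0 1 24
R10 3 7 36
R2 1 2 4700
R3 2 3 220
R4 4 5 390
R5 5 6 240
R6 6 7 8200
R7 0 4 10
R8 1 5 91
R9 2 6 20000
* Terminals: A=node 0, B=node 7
The network is not a plain series/parallel combination. Inject a 1 A test current into terminal A (node 0) and return it from terminal B (node 7); then R_eq = V_A / (1 A).
Nodal analysis, taking node 7 as the 0 V reference.
Current source I_test pushes 1 A into node 0 and draws it out of node 7.
KCL at each unknown node (sum of currents leaving = 0; resistances in Ω):
  Node 0: (V_0 - V_1)/24 + (V_0 - V_4)/10 - 1 = 0
  Node 1: (V_1 - V_0)/24 + (V_1 - V_2)/4700 + (V_1 - V_5)/91 = 0
  Node 2: (V_2 - V_1)/4700 + (V_2 - V_3)/220 + (V_2 - V_6)/20000 = 0
  Node 3: (V_3 - V_2)/220 + (V_3 - 0)/36 = 0
  Node 4: (V_4 - V_0)/10 + (V_4 - V_5)/390 = 0
  Node 5: (V_5 - V_1)/91 + (V_5 - V_4)/390 + (V_5 - V_6)/240 = 0
  Node 6: (V_6 - V_2)/20000 + (V_6 - V_5)/240 + (V_6 - 0)/8200 = 0
Collecting terms (coefficients in siemens):
  0.1417·V_0 - 0.04167·V_1 - 0.1·V_4 = 1
  0.05287·V_1 - 0.04167·V_0 - 0.0002128·V_2 - 0.01099·V_5 = 0
  0.004808·V_2 - 0.0002128·V_1 - 0.004545·V_3 - 0.00005·V_6 = 0
  0.03232·V_3 - 0.004545·V_2 = 0
  0.1026·V_4 - 0.1·V_0 - 0.002564·V_5 = 0
  0.01772·V_5 - 0.01099·V_1 - 0.002564·V_4 - 0.004167·V_6 = 0
  0.004339·V_6 - 0.00005·V_2 - 0.004167·V_5 = 0
Solving these 7 simultaneous equations (Gaussian elimination) gives:
  V_0 = 2800 V, V_1 = 2779 V, V_2 = 173.5 V, V_3 = 24.4 V
  V_4 = 2798 V, V_5 = 2750 V, V_6 = 2643 V
R_eq = V_0 / 1 A = 2800 Ω = 2.8 kΩ

Final answer: 2.8 kΩ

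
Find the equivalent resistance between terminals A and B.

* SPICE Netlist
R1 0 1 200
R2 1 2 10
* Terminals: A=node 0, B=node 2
Reduce the network between node 0 (A) and node 2 (B) by series/parallel combination:
  Rs1 = R1 + R2 (series, joined only at node 1) = 200 + 10 = 210 Ω
R_eq = 210 Ω

Final answer: 210 Ω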